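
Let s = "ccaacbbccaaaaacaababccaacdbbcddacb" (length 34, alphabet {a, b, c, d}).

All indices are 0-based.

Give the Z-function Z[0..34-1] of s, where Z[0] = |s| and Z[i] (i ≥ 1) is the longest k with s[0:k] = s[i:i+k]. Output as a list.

Z[0]=34
i=1: i≥r, start 0; Z[1]=1 scan→box=[1,2)
i=2: i≥r, start 0; Z[2]=0
i=3: i≥r, start 0; Z[3]=0
i=4: i≥r, start 0; Z[4]=1 scan→box=[4,5)
i=5: i≥r, start 0; Z[5]=0
i=6: i≥r, start 0; Z[6]=0
i=7: i≥r, start 0; Z[7]=4 scan→box=[7,11)
i=8: min(r-i=3, Z[1]=1)=1; Z[8]=1
i=9: min(r-i=2, Z[2]=0)=0; Z[9]=0
i=10: min(r-i=1, Z[3]=0)=0; Z[10]=0
i=11: i≥r, start 0; Z[11]=0
i=12: i≥r, start 0; Z[12]=0
i=13: i≥r, start 0; Z[13]=0
i=14: i≥r, start 0; Z[14]=1 scan→box=[14,15)
i=15: i≥r, start 0; Z[15]=0
i=16: i≥r, start 0; Z[16]=0
i=17: i≥r, start 0; Z[17]=0
i=18: i≥r, start 0; Z[18]=0
i=19: i≥r, start 0; Z[19]=0
i=20: i≥r, start 0; Z[20]=5 scan→box=[20,25)
i=21: min(r-i=4, Z[1]=1)=1; Z[21]=1
i=22: min(r-i=3, Z[2]=0)=0; Z[22]=0
i=23: min(r-i=2, Z[3]=0)=0; Z[23]=0
i=24: min(r-i=1, Z[4]=1)=1; Z[24]=1
i=25: i≥r, start 0; Z[25]=0
i=26: i≥r, start 0; Z[26]=0
i=27: i≥r, start 0; Z[27]=0
i=28: i≥r, start 0; Z[28]=1 scan→box=[28,29)
i=29: i≥r, start 0; Z[29]=0
i=30: i≥r, start 0; Z[30]=0
i=31: i≥r, start 0; Z[31]=0
i=32: i≥r, start 0; Z[32]=1 scan→box=[32,33)
i=33: i≥r, start 0; Z[33]=0

[34, 1, 0, 0, 1, 0, 0, 4, 1, 0, 0, 0, 0, 0, 1, 0, 0, 0, 0, 0, 5, 1, 0, 0, 1, 0, 0, 0, 1, 0, 0, 0, 1, 0]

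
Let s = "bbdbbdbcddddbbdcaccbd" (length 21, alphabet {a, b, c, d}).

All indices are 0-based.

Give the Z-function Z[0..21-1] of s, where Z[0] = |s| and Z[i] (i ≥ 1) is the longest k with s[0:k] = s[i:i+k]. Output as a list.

[21, 1, 0, 4, 1, 0, 1, 0, 0, 0, 0, 0, 3, 1, 0, 0, 0, 0, 0, 1, 0]

Z[0]=21
i=1: i≥r, start 0; Z[1]=1 grow→box=[1,2)
i=2: i≥r, start 0; Z[2]=0
i=3: i≥r, start 0; Z[3]=4 grow→box=[3,7)
i=4: min(r-i=3, Z[1]=1)=1; Z[4]=1
i=5: min(r-i=2, Z[2]=0)=0; Z[5]=0
i=6: min(r-i=1, Z[3]=4)=1; Z[6]=1
i=7: i≥r, start 0; Z[7]=0
i=8: i≥r, start 0; Z[8]=0
i=9: i≥r, start 0; Z[9]=0
i=10: i≥r, start 0; Z[10]=0
i=11: i≥r, start 0; Z[11]=0
i=12: i≥r, start 0; Z[12]=3 grow→box=[12,15)
i=13: min(r-i=2, Z[1]=1)=1; Z[13]=1
i=14: min(r-i=1, Z[2]=0)=0; Z[14]=0
i=15: i≥r, start 0; Z[15]=0
i=16: i≥r, start 0; Z[16]=0
i=17: i≥r, start 0; Z[17]=0
i=18: i≥r, start 0; Z[18]=0
i=19: i≥r, start 0; Z[19]=1 grow→box=[19,20)
i=20: i≥r, start 0; Z[20]=0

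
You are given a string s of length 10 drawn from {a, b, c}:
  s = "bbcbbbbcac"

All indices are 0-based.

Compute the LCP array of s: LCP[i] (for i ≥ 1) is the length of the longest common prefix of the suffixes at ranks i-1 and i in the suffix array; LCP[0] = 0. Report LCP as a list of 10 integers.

rank→(start, suffix):
  0 → (8, 'ac')
  1 → (3, 'bbbbcac')
  2 → (4, 'bbbcac')
  3 → (5, 'bbcac')
  4 → (0, 'bbcbbbbcac')
  5 → (6, 'bcac')
  6 → (1, 'bcbbbbcac')
  7 → (9, 'c')
  8 → (7, 'cac')
  9 → (2, 'cbbbbcac')

SA = [8, 3, 4, 5, 0, 6, 1, 9, 7, 2]
[i] adj suffixes → lcp
  [1] 8/3 → 0 ('')
  [2] 3/4 → 3 ('bbb')
  [3] 4/5 → 2 ('bb')
  [4] 5/0 → 3 ('bbc')
  [5] 0/6 → 1 ('b')
  [6] 6/1 → 2 ('bc')
  [7] 1/9 → 0 ('')
  [8] 9/7 → 1 ('c')
  [9] 7/2 → 1 ('c')

[0, 0, 3, 2, 3, 1, 2, 0, 1, 1]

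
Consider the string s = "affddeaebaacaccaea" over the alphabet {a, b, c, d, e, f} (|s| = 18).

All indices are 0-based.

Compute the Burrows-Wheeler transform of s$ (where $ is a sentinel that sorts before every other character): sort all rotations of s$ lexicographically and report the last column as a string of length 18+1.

rank  rotation             last
    0  $affddeaebaacaccaea  a
    1  a$affddeaebaacaccae  e
    2  aacaccaea$affddeaeb  b
    3  acaccaea$affddeaeba  a
    4  accaea$affddeaebaac  c
    5  aea$affddeaebaacacc  c
    6  aebaacaccaea$affdde  e
    7  affddeaebaacaccaea$  $
    8  baacaccaea$affddeae  e
    9  caccaea$affddeaebaa  a
   10  caea$affddeaebaacac  c
   11  ccaea$affddeaebaaca  a
   12  ddeaebaacaccaea$aff  f
   13  deaebaacaccaea$affd  d
   14  ea$affddeaebaacacca  a
   15  eaebaacaccaea$affdd  d
   16  ebaacaccaea$affddea  a
   17  fddeaebaacaccaea$af  f
   18  ffddeaebaacaccaea$a  a

aebacce$eacafdadafa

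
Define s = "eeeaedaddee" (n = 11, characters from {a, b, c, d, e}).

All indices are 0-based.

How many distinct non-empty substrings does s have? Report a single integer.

rank→(start, suffix):
  0 → (6, 'addee')
  1 → (3, 'aedaddee')
  2 → (5, 'daddee')
  3 → (7, 'ddee')
  4 → (8, 'dee')
  5 → (10, 'e')
  6 → (2, 'eaedaddee')
  7 → (4, 'edaddee')
  8 → (9, 'ee')
  9 → (1, 'eeaedaddee')
  10 → (0, 'eeeaedaddee')

SA = [6, 3, 5, 7, 8, 10, 2, 4, 9, 1, 0]
[i] adj suffixes → lcp
  [1] 6/3 → 1 ('a')
  [2] 3/5 → 0 ('')
  [3] 5/7 → 1 ('d')
  [4] 7/8 → 1 ('d')
  [5] 8/10 → 0 ('')
  [6] 10/2 → 1 ('e')
  [7] 2/4 → 1 ('e')
  [8] 4/9 → 1 ('e')
  [9] 9/1 → 2 ('ee')
  [10] 1/0 → 2 ('ee')

n(n+1)/2 = 11·12/2 = 66
Σ LCP = 0 + 1 + 0 + 1 + 1 + 0 + 1 + 1 + 1 + 2 + 2 = 10
distinct = 66 − 10 = 56

56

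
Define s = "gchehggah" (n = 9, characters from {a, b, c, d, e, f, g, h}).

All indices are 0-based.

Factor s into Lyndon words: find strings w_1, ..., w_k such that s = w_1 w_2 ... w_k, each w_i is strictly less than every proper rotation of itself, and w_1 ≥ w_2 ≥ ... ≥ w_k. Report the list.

["g", "chehgg", "ah"]

emit factor 1: 'g' (i=0, period=1)
emit factor 2: 'chehgg' (i=1, period=6)
emit factor 3: 'ah' (i=7, period=2)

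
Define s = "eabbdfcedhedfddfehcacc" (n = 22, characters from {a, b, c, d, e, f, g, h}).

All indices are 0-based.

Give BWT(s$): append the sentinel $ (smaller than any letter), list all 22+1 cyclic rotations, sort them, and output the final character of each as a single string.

rank  rotation                 last
    0  $eabbdfcedhedfddfehcacc  c
    1  abbdfcedhedfddfehcacc$e  e
    2  acc$eabbdfcedhedfddfehc  c
    3  bbdfcedhedfddfehcacc$ea  a
    4  bdfcedhedfddfehcacc$eab  b
    5  c$eabbdfcedhedfddfehcac  c
    6  cacc$eabbdfcedhedfddfeh  h
    7  cc$eabbdfcedhedfddfehca  a
    8  cedhedfddfehcacc$eabbdf  f
    9  ddfehcacc$eabbdfcedhedf  f
   10  dfcedhedfddfehcacc$eabb  b
   11  dfddfehcacc$eabbdfcedhe  e
   12  dfehcacc$eabbdfcedhedfd  d
   13  dhedfddfehcacc$eabbdfce  e
   14  eabbdfcedhedfddfehcacc$  $
   15  edfddfehcacc$eabbdfcedh  h
   16  edhedfddfehcacc$eabbdfc  c
   17  ehcacc$eabbdfcedhedfddf  f
   18  fcedhedfddfehcacc$eabbd  d
   19  fddfehcacc$eabbdfcedhed  d
   20  fehcacc$eabbdfcedhedfdd  d
   21  hcacc$eabbdfcedhedfddfe  e
   22  hedfddfehcacc$eabbdfced  d

cecabchaffbede$hcfddded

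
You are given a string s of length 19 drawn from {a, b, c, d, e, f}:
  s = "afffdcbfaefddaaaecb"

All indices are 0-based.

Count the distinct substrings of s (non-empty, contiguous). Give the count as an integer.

rank | idx | suffix
   0 |  13 | aaaecb
   1 |  14 | aaecb
   2 |  15 | aecb
   3 |   8 | aefddaaaecb
   4 |   0 | afffdcbfaefddaaaecb
   5 |  18 | b
   6 |   6 | bfaefddaaaecb
   7 |  17 | cb
   8 |   5 | cbfaefddaaaecb
   9 |  12 | daaaecb
  10 |   4 | dcbfaefddaaaecb
  11 |  11 | ddaaaecb
  12 |  16 | ecb
  13 |   9 | efddaaaecb
  14 |   7 | faefddaaaecb
  15 |   3 | fdcbfaefddaaaecb
  16 |  10 | fddaaaecb
  17 |   2 | ffdcbfaefddaaaecb
  18 |   1 | fffdcbfaefddaaaecb

SA = [13, 14, 15, 8, 0, 18, 6, 17, 5, 12, 4, 11, 16, 9, 7, 3, 10, 2, 1]
[i] adj suffixes → lcp
  [1] 13/14 → 2 ('aa')
  [2] 14/15 → 1 ('a')
  [3] 15/8 → 2 ('ae')
  [4] 8/0 → 1 ('a')
  [5] 0/18 → 0 ('')
  [6] 18/6 → 1 ('b')
  [7] 6/17 → 0 ('')
  [8] 17/5 → 2 ('cb')
  [9] 5/12 → 0 ('')
  [10] 12/4 → 1 ('d')
  [11] 4/11 → 1 ('d')
  [12] 11/16 → 0 ('')
  [13] 16/9 → 1 ('e')
  [14] 9/7 → 0 ('')
  [15] 7/3 → 1 ('f')
  [16] 3/10 → 2 ('fd')
  [17] 10/2 → 1 ('f')
  [18] 2/1 → 2 ('ff')

n(n+1)/2 = 19·20/2 = 190
Σ LCP = 0 + 2 + 1 + 2 + 1 + 0 + 1 + 0 + 2 + 0 + 1 + 1 + 0 + 1 + 0 + 1 + 2 + 1 + 2 = 18
distinct = 190 − 18 = 172

172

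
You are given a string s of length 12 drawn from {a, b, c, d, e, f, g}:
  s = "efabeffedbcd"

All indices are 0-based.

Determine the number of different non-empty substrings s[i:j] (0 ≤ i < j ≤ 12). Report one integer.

sorted suffixes:
  #0 SA[0]=2  'abeffedbcd'
  #1 SA[1]=9  'bcd'
  #2 SA[2]=3  'beffedbcd'
  #3 SA[3]=10  'cd'
  #4 SA[4]=11  'd'
  #5 SA[5]=8  'dbcd'
  #6 SA[6]=7  'edbcd'
  #7 SA[7]=0  'efabeffedbcd'
  #8 SA[8]=4  'effedbcd'
  #9 SA[9]=1  'fabeffedbcd'
  #10 SA[10]=6  'fedbcd'
  #11 SA[11]=5  'ffedbcd'

SA = [2, 9, 3, 10, 11, 8, 7, 0, 4, 1, 6, 5]
i: (SA[i-1],SA[i]) lcp shared
  1: (2,9) 0 ''
  2: (9,3) 1 'b'
  3: (3,10) 0 ''
  4: (10,11) 0 ''
  5: (11,8) 1 'd'
  6: (8,7) 0 ''
  7: (7,0) 1 'e'
  8: (0,4) 2 'ef'
  9: (4,1) 0 ''
  10: (1,6) 1 'f'
  11: (6,5) 1 'f'

n(n+1)/2 = 12·13/2 = 78
Σ LCP = 0 + 0 + 1 + 0 + 0 + 1 + 0 + 1 + 2 + 0 + 1 + 1 = 7
distinct = 78 − 7 = 71

71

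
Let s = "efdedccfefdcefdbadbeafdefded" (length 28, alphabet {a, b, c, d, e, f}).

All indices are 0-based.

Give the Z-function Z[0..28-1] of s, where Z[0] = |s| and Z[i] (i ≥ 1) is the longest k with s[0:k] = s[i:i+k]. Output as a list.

Z[0]=28
i=1: outside box; Z[1]=0
i=2: outside box; Z[2]=0
i=3: outside box; Z[3]=1 scan→box=[3,4)
i=4: outside box; Z[4]=0
i=5: outside box; Z[5]=0
i=6: outside box; Z[6]=0
i=7: outside box; Z[7]=0
i=8: outside box; Z[8]=3 scan→box=[8,11)
i=9: min(r-i=2, Z[1]=0)=0; Z[9]=0
i=10: min(r-i=1, Z[2]=0)=0; Z[10]=0
i=11: outside box; Z[11]=0
i=12: outside box; Z[12]=3 scan→box=[12,15)
i=13: min(r-i=2, Z[1]=0)=0; Z[13]=0
i=14: min(r-i=1, Z[2]=0)=0; Z[14]=0
i=15: outside box; Z[15]=0
i=16: outside box; Z[16]=0
i=17: outside box; Z[17]=0
i=18: outside box; Z[18]=0
i=19: outside box; Z[19]=1 scan→box=[19,20)
i=20: outside box; Z[20]=0
i=21: outside box; Z[21]=0
i=22: outside box; Z[22]=0
i=23: outside box; Z[23]=5 scan→box=[23,28)
i=24: min(r-i=4, Z[1]=0)=0; Z[24]=0
i=25: min(r-i=3, Z[2]=0)=0; Z[25]=0
i=26: min(r-i=2, Z[3]=1)=1; Z[26]=1
i=27: min(r-i=1, Z[4]=0)=0; Z[27]=0

[28, 0, 0, 1, 0, 0, 0, 0, 3, 0, 0, 0, 3, 0, 0, 0, 0, 0, 0, 1, 0, 0, 0, 5, 0, 0, 1, 0]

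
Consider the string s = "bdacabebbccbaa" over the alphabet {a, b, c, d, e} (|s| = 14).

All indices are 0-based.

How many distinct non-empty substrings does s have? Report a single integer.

rank→(start, suffix):
  0 → (13, 'a')
  1 → (12, 'aa')
  2 → (4, 'abebbccbaa')
  3 → (2, 'acabebbccbaa')
  4 → (11, 'baa')
  5 → (7, 'bbccbaa')
  6 → (8, 'bccbaa')
  7 → (0, 'bdacabebbccbaa')
  8 → (5, 'bebbccbaa')
  9 → (3, 'cabebbccbaa')
  10 → (10, 'cbaa')
  11 → (9, 'ccbaa')
  12 → (1, 'dacabebbccbaa')
  13 → (6, 'ebbccbaa')

SA = [13, 12, 4, 2, 11, 7, 8, 0, 5, 3, 10, 9, 1, 6]
i: (SA[i-1],SA[i]) lcp shared
  1: (13,12) 1 'a'
  2: (12,4) 1 'a'
  3: (4,2) 1 'a'
  4: (2,11) 0 ''
  5: (11,7) 1 'b'
  6: (7,8) 1 'b'
  7: (8,0) 1 'b'
  8: (0,5) 1 'b'
  9: (5,3) 0 ''
  10: (3,10) 1 'c'
  11: (10,9) 1 'c'
  12: (9,1) 0 ''
  13: (1,6) 0 ''

n(n+1)/2 = 14·15/2 = 105
Σ LCP = 0 + 1 + 1 + 1 + 0 + 1 + 1 + 1 + 1 + 0 + 1 + 1 + 0 + 0 = 9
distinct = 105 − 9 = 96

96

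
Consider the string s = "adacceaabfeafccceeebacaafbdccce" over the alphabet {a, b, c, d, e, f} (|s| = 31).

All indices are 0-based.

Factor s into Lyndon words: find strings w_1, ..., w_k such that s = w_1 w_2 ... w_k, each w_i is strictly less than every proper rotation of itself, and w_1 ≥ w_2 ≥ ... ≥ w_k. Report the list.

emit factor 1: 'ad' (i=0, period=2)
emit factor 2: 'acce' (i=2, period=4)
emit factor 3: 'aabfeafccceeebacaafbdccce' (i=6, period=25)

["ad", "acce", "aabfeafccceeebacaafbdccce"]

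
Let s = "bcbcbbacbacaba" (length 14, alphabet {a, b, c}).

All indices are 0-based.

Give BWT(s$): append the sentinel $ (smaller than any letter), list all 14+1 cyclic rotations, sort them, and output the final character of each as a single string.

rank  rotation         last
    0  $bcbcbbacbacaba  a
    1  a$bcbcbbacbacab  b
    2  aba$bcbcbbacbac  c
    3  acaba$bcbcbbacb  b
    4  acbacaba$bcbcbb  b
    5  ba$bcbcbbacbaca  a
    6  bacaba$bcbcbbac  c
    7  bacbacaba$bcbcb  b
    8  bbacbacaba$bcbc  c
    9  bcbbacbacaba$bc  c
   10  bcbcbbacbacaba$  $
   11  caba$bcbcbbacba  a
   12  cbacaba$bcbcbba  a
   13  cbbacbacaba$bcb  b
   14  cbcbbacbacaba$b  b

abcbbacbcc$aabb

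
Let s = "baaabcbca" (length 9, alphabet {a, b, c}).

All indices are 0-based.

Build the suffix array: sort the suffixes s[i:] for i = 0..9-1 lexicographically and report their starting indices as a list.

[8, 1, 2, 3, 0, 6, 4, 7, 5]

rank→(start, suffix):
  0 → (8, 'a')
  1 → (1, 'aaabcbca')
  2 → (2, 'aabcbca')
  3 → (3, 'abcbca')
  4 → (0, 'baaabcbca')
  5 → (6, 'bca')
  6 → (4, 'bcbca')
  7 → (7, 'ca')
  8 → (5, 'cbca')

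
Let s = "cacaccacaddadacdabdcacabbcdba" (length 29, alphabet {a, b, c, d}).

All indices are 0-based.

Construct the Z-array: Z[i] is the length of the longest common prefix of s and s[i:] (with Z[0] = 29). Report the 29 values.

[29, 0, 3, 0, 1, 4, 0, 2, 0, 0, 0, 0, 0, 0, 1, 0, 0, 0, 0, 4, 0, 2, 0, 0, 0, 1, 0, 0, 0]

Z[0]=29
i=1: outside box; Z[1]=0
i=2: outside box; Z[2]=3 scan→box=[2,5)
i=3: min(r-i=2, Z[1]=0)=0; Z[3]=0
i=4: min(r-i=1, Z[2]=3)=1; Z[4]=1
i=5: outside box; Z[5]=4 scan→box=[5,9)
i=6: min(r-i=3, Z[1]=0)=0; Z[6]=0
i=7: min(r-i=2, Z[2]=3)=2; Z[7]=2
i=8: min(r-i=1, Z[3]=0)=0; Z[8]=0
i=9: outside box; Z[9]=0
i=10: outside box; Z[10]=0
i=11: outside box; Z[11]=0
i=12: outside box; Z[12]=0
i=13: outside box; Z[13]=0
i=14: outside box; Z[14]=1 scan→box=[14,15)
i=15: outside box; Z[15]=0
i=16: outside box; Z[16]=0
i=17: outside box; Z[17]=0
i=18: outside box; Z[18]=0
i=19: outside box; Z[19]=4 scan→box=[19,23)
i=20: min(r-i=3, Z[1]=0)=0; Z[20]=0
i=21: min(r-i=2, Z[2]=3)=2; Z[21]=2
i=22: min(r-i=1, Z[3]=0)=0; Z[22]=0
i=23: outside box; Z[23]=0
i=24: outside box; Z[24]=0
i=25: outside box; Z[25]=1 scan→box=[25,26)
i=26: outside box; Z[26]=0
i=27: outside box; Z[27]=0
i=28: outside box; Z[28]=0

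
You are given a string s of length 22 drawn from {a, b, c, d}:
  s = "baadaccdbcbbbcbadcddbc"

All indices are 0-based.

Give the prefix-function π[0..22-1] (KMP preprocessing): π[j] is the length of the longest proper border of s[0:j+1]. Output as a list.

[0, 0, 0, 0, 0, 0, 0, 0, 1, 0, 1, 1, 1, 0, 1, 2, 0, 0, 0, 0, 1, 0]

π[0] = 0
j=1 s[j]='a': π[1]=0 (border '')
j=2 s[j]='a': π[2]=0 (border '')
j=3 s[j]='d': π[3]=0 (border '')
j=4 s[j]='a': π[4]=0 (border '')
j=5 s[j]='c': π[5]=0 (border '')
j=6 s[j]='c': π[6]=0 (border '')
j=7 s[j]='d': π[7]=0 (border '')
j=8 s[j]='b': π[8]=1 (border 'b')
j=9 s[j]='c': k: 1→0; π[9]=0 (border '')
j=10 s[j]='b': π[10]=1 (border 'b')
j=11 s[j]='b': k: 1→0; π[11]=1 (border 'b')
j=12 s[j]='b': k: 1→0; π[12]=1 (border 'b')
j=13 s[j]='c': k: 1→0; π[13]=0 (border '')
j=14 s[j]='b': π[14]=1 (border 'b')
j=15 s[j]='a': π[15]=2 (border 'ba')
j=16 s[j]='d': k: 2→0; π[16]=0 (border '')
j=17 s[j]='c': π[17]=0 (border '')
j=18 s[j]='d': π[18]=0 (border '')
j=19 s[j]='d': π[19]=0 (border '')
j=20 s[j]='b': π[20]=1 (border 'b')
j=21 s[j]='c': k: 1→0; π[21]=0 (border '')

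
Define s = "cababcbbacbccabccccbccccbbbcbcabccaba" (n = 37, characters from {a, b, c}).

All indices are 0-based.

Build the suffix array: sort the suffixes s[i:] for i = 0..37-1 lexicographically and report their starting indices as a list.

[36, 34, 1, 3, 30, 13, 8, 35, 2, 7, 6, 24, 25, 28, 4, 26, 31, 10, 19, 14, 33, 0, 29, 12, 5, 23, 27, 9, 18, 32, 11, 22, 17, 21, 16, 20, 15]

rank→(start, suffix):
  0 → (36, 'a')
  1 → (34, 'aba')
  2 → (1, 'ababcbbacbccabccccbccccbbbcbcabccaba')
  3 → (3, 'abcbbacbccabccccbccccbbbcbcabccaba')
  4 → (30, 'abccaba')
  5 → (13, 'abccccbccccbbbcbcabccaba')
  6 → (8, 'acbccabccccbccccbbbcbcabccaba')
  7 → (35, 'ba')
  8 → (2, 'babcbbacbccabccccbccccbbbcbcabccaba')
  9 → (7, 'bacbccabccccbccccbbbcbcabccaba')
  10 → (6, 'bbacbccabccccbccccbbbcbcabccaba')
  11 → (24, 'bbbcbcabccaba')
  12 → (25, 'bbcbcabccaba')
  13 → (28, 'bcabccaba')
  14 → (4, 'bcbbacbccabccccbccccbbbcbcabccaba')
  15 → (26, 'bcbcabccaba')
  16 → (31, 'bccaba')
  17 → (10, 'bccabccccbccccbbbcbcabccaba')
  18 → (19, 'bccccbbbcbcabccaba')
  19 → (14, 'bccccbccccbbbcbcabccaba')
  20 → (33, 'caba')
  21 → (0, 'cababcbbacbccabccccbccccbbbcbcabccaba')
  22 → (29, 'cabccaba')
  23 → (12, 'cabccccbccccbbbcbcabccaba')
  24 → (5, 'cbbacbccabccccbccccbbbcbcabccaba')
  25 → (23, 'cbbbcbcabccaba')
  26 → (27, 'cbcabccaba')
  27 → (9, 'cbccabccccbccccbbbcbcabccaba')
  28 → (18, 'cbccccbbbcbcabccaba')
  29 → (32, 'ccaba')
  30 → (11, 'ccabccccbccccbbbcbcabccaba')
  31 → (22, 'ccbbbcbcabccaba')
  32 → (17, 'ccbccccbbbcbcabccaba')
  33 → (21, 'cccbbbcbcabccaba')
  34 → (16, 'cccbccccbbbcbcabccaba')
  35 → (20, 'ccccbbbcbcabccaba')
  36 → (15, 'ccccbccccbbbcbcabccaba')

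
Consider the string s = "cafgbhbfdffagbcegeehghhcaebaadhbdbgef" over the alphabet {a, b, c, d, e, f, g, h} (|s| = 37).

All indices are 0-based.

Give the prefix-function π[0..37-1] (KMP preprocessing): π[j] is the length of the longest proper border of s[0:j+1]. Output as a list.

π[0] = 0
j=1 s[j]='a': π[1]=0 (border '')
j=2 s[j]='f': π[2]=0 (border '')
j=3 s[j]='g': π[3]=0 (border '')
j=4 s[j]='b': π[4]=0 (border '')
j=5 s[j]='h': π[5]=0 (border '')
j=6 s[j]='b': π[6]=0 (border '')
j=7 s[j]='f': π[7]=0 (border '')
j=8 s[j]='d': π[8]=0 (border '')
j=9 s[j]='f': π[9]=0 (border '')
j=10 s[j]='f': π[10]=0 (border '')
j=11 s[j]='a': π[11]=0 (border '')
j=12 s[j]='g': π[12]=0 (border '')
j=13 s[j]='b': π[13]=0 (border '')
j=14 s[j]='c': π[14]=1 (border 'c')
j=15 s[j]='e': k: 1→0; π[15]=0 (border '')
j=16 s[j]='g': π[16]=0 (border '')
j=17 s[j]='e': π[17]=0 (border '')
j=18 s[j]='e': π[18]=0 (border '')
j=19 s[j]='h': π[19]=0 (border '')
j=20 s[j]='g': π[20]=0 (border '')
j=21 s[j]='h': π[21]=0 (border '')
j=22 s[j]='h': π[22]=0 (border '')
j=23 s[j]='c': π[23]=1 (border 'c')
j=24 s[j]='a': π[24]=2 (border 'ca')
j=25 s[j]='e': k: 2→0; π[25]=0 (border '')
j=26 s[j]='b': π[26]=0 (border '')
j=27 s[j]='a': π[27]=0 (border '')
j=28 s[j]='a': π[28]=0 (border '')
j=29 s[j]='d': π[29]=0 (border '')
j=30 s[j]='h': π[30]=0 (border '')
j=31 s[j]='b': π[31]=0 (border '')
j=32 s[j]='d': π[32]=0 (border '')
j=33 s[j]='b': π[33]=0 (border '')
j=34 s[j]='g': π[34]=0 (border '')
j=35 s[j]='e': π[35]=0 (border '')
j=36 s[j]='f': π[36]=0 (border '')

[0, 0, 0, 0, 0, 0, 0, 0, 0, 0, 0, 0, 0, 0, 1, 0, 0, 0, 0, 0, 0, 0, 0, 1, 2, 0, 0, 0, 0, 0, 0, 0, 0, 0, 0, 0, 0]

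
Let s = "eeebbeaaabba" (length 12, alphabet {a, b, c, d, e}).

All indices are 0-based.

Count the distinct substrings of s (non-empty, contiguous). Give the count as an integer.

66

sorted suffixes:
  #0 SA[0]=11  'a'
  #1 SA[1]=6  'aaabba'
  #2 SA[2]=7  'aabba'
  #3 SA[3]=8  'abba'
  #4 SA[4]=10  'ba'
  #5 SA[5]=9  'bba'
  #6 SA[6]=3  'bbeaaabba'
  #7 SA[7]=4  'beaaabba'
  #8 SA[8]=5  'eaaabba'
  #9 SA[9]=2  'ebbeaaabba'
  #10 SA[10]=1  'eebbeaaabba'
  #11 SA[11]=0  'eeebbeaaabba'

SA = [11, 6, 7, 8, 10, 9, 3, 4, 5, 2, 1, 0]
rank  pair      lcp
   1  s[11:],s[6:]  1  'a'
   2  s[6:],s[7:]  2  'aa'
   3  s[7:],s[8:]  1  'a'
   4  s[8:],s[10:]  0  ''
   5  s[10:],s[9:]  1  'b'
   6  s[9:],s[3:]  2  'bb'
   7  s[3:],s[4:]  1  'b'
   8  s[4:],s[5:]  0  ''
   9  s[5:],s[2:]  1  'e'
  10  s[2:],s[1:]  1  'e'
  11  s[1:],s[0:]  2  'ee'

n(n+1)/2 = 12·13/2 = 78
Σ LCP = 0 + 1 + 2 + 1 + 0 + 1 + 2 + 1 + 0 + 1 + 1 + 2 = 12
distinct = 78 − 12 = 66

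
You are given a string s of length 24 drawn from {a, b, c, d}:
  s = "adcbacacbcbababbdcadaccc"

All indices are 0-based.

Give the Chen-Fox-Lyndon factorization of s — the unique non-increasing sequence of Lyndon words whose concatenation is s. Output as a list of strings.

emit factor 1: 'adcb' (i=0, period=4)
emit factor 2: 'acacbcb' (i=4, period=7)
emit factor 3: 'ababbdcadaccc' (i=11, period=13)

["adcb", "acacbcb", "ababbdcadaccc"]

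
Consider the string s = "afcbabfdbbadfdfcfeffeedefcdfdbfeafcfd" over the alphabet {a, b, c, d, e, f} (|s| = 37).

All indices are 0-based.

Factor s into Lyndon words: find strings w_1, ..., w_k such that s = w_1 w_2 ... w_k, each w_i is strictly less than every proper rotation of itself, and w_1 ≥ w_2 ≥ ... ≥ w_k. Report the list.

["afcb", "abfdbbadfdfcfeffeedefcdfdbfeafcfd"]

emit factor 1: 'afcb' (i=0, period=4)
emit factor 2: 'abfdbbadfdfcfeffeedefcdfdbfeafcfd' (i=4, period=33)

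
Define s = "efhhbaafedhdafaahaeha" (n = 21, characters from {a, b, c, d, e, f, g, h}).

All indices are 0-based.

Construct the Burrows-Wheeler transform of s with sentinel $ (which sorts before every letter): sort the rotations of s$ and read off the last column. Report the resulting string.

rank  rotation                last
    0  $efhhbaafedhdafaahaeha  a
    1  a$efhhbaafedhdafaahaeh  h
    2  aafedhdafaahaeha$efhhb  b
    3  aahaeha$efhhbaafedhdaf  f
    4  aeha$efhhbaafedhdafaah  h
    5  afaahaeha$efhhbaafedhd  d
    6  afedhdafaahaeha$efhhba  a
    7  ahaeha$efhhbaafedhdafa  a
    8  baafedhdafaahaeha$efhh  h
    9  dafaahaeha$efhhbaafedh  h
   10  dhdafaahaeha$efhhbaafe  e
   11  edhdafaahaeha$efhhbaaf  f
   12  efhhbaafedhdafaahaeha$  $
   13  eha$efhhbaafedhdafaaha  a
   14  faahaeha$efhhbaafedhda  a
   15  fedhdafaahaeha$efhhbaa  a
   16  fhhbaafedhdafaahaeha$e  e
   17  ha$efhhbaafedhdafaahae  e
   18  haeha$efhhbaafedhdafaa  a
   19  hbaafedhdafaahaeha$efh  h
   20  hdafaahaeha$efhhbaafed  d
   21  hhbaafedhdafaahaeha$ef  f

ahbfhdaahhef$aaaeeahdf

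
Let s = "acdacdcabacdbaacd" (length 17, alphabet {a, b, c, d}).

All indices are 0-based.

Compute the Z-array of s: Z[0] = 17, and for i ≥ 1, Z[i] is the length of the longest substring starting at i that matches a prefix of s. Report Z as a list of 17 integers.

[17, 0, 0, 3, 0, 0, 0, 1, 0, 3, 0, 0, 0, 1, 3, 0, 0]

Z[0]=17
i=1: fresh scan; Z[1]=0
i=2: fresh scan; Z[2]=0
i=3: fresh scan; Z[3]=3 scan→box=[3,6)
i=4: min(r-i=2, Z[1]=0)=0; Z[4]=0
i=5: min(r-i=1, Z[2]=0)=0; Z[5]=0
i=6: fresh scan; Z[6]=0
i=7: fresh scan; Z[7]=1 scan→box=[7,8)
i=8: fresh scan; Z[8]=0
i=9: fresh scan; Z[9]=3 scan→box=[9,12)
i=10: min(r-i=2, Z[1]=0)=0; Z[10]=0
i=11: min(r-i=1, Z[2]=0)=0; Z[11]=0
i=12: fresh scan; Z[12]=0
i=13: fresh scan; Z[13]=1 scan→box=[13,14)
i=14: fresh scan; Z[14]=3 scan→box=[14,17)
i=15: min(r-i=2, Z[1]=0)=0; Z[15]=0
i=16: min(r-i=1, Z[2]=0)=0; Z[16]=0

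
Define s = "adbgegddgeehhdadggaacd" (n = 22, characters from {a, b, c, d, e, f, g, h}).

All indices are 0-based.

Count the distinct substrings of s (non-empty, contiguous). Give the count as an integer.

rank→(start, suffix):
  0 → (18, 'aacd')
  1 → (19, 'acd')
  2 → (0, 'adbgegddgeehhdadggaacd')
  3 → (14, 'adggaacd')
  4 → (2, 'bgegddgeehhdadggaacd')
  5 → (20, 'cd')
  6 → (21, 'd')
  7 → (13, 'dadggaacd')
  8 → (1, 'dbgegddgeehhdadggaacd')
  9 → (6, 'ddgeehhdadggaacd')
  10 → (7, 'dgeehhdadggaacd')
  11 → (15, 'dggaacd')
  12 → (9, 'eehhdadggaacd')
  13 → (4, 'egddgeehhdadggaacd')
  14 → (10, 'ehhdadggaacd')
  15 → (17, 'gaacd')
  16 → (5, 'gddgeehhdadggaacd')
  17 → (8, 'geehhdadggaacd')
  18 → (3, 'gegddgeehhdadggaacd')
  19 → (16, 'ggaacd')
  20 → (12, 'hdadggaacd')
  21 → (11, 'hhdadggaacd')

SA = [18, 19, 0, 14, 2, 20, 21, 13, 1, 6, 7, 15, 9, 4, 10, 17, 5, 8, 3, 16, 12, 11]
rank  pair      lcp
   1  s[18:],s[19:]  1  'a'
   2  s[19:],s[0:]  1  'a'
   3  s[0:],s[14:]  2  'ad'
   4  s[14:],s[2:]  0  ''
   5  s[2:],s[20:]  0  ''
   6  s[20:],s[21:]  0  ''
   7  s[21:],s[13:]  1  'd'
   8  s[13:],s[1:]  1  'd'
   9  s[1:],s[6:]  1  'd'
  10  s[6:],s[7:]  1  'd'
  11  s[7:],s[15:]  2  'dg'
  12  s[15:],s[9:]  0  ''
  13  s[9:],s[4:]  1  'e'
  14  s[4:],s[10:]  1  'e'
  15  s[10:],s[17:]  0  ''
  16  s[17:],s[5:]  1  'g'
  17  s[5:],s[8:]  1  'g'
  18  s[8:],s[3:]  2  'ge'
  19  s[3:],s[16:]  1  'g'
  20  s[16:],s[12:]  0  ''
  21  s[12:],s[11:]  1  'h'

n(n+1)/2 = 22·23/2 = 253
Σ LCP = 0 + 1 + 1 + 2 + 0 + 0 + 0 + 1 + 1 + 1 + 1 + 2 + 0 + 1 + 1 + 0 + 1 + 1 + 2 + 1 + 0 + 1 = 18
distinct = 253 − 18 = 235

235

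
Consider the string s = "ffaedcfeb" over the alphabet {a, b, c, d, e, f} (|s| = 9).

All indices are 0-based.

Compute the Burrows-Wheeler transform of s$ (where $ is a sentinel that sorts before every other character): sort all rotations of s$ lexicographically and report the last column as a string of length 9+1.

rank  rotation    last
    0  $ffaedcfeb  b
    1  aedcfeb$ff  f
    2  b$ffaedcfe  e
    3  cfeb$ffaed  d
    4  dcfeb$ffae  e
    5  eb$ffaedcf  f
    6  edcfeb$ffa  a
    7  faedcfeb$f  f
    8  feb$ffaedc  c
    9  ffaedcfeb$  $

bfedefafc$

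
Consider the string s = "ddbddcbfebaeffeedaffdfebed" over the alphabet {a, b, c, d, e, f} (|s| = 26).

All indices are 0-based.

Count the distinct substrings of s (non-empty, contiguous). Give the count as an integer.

rank | idx | suffix
   0 |  10 | aeffeedaffdfebed
   1 |  17 | affdfebed
   2 |   9 | baeffeedaffdfebed
   3 |   2 | bddcbfebaeffeedaffdfebed
   4 |  23 | bed
   5 |   6 | bfebaeffeedaffdfebed
   6 |   5 | cbfebaeffeedaffdfebed
   7 |  25 | d
   8 |  16 | daffdfebed
   9 |   1 | dbddcbfebaeffeedaffdfebed
  10 |   4 | dcbfebaeffeedaffdfebed
  11 |   0 | ddbddcbfebaeffeedaffdfebed
  12 |   3 | ddcbfebaeffeedaffdfebed
  13 |  20 | dfebed
  14 |   8 | ebaeffeedaffdfebed
  15 |  22 | ebed
  16 |  24 | ed
  17 |  15 | edaffdfebed
  18 |  14 | eedaffdfebed
  19 |  11 | effeedaffdfebed
  20 |  19 | fdfebed
  21 |   7 | febaeffeedaffdfebed
  22 |  21 | febed
  23 |  13 | feedaffdfebed
  24 |  18 | ffdfebed
  25 |  12 | ffeedaffdfebed

SA = [10, 17, 9, 2, 23, 6, 5, 25, 16, 1, 4, 0, 3, 20, 8, 22, 24, 15, 14, 11, 19, 7, 21, 13, 18, 12]
rank  pair      lcp
   1  s[10:],s[17:]  1  'a'
   2  s[17:],s[9:]  0  ''
   3  s[9:],s[2:]  1  'b'
   4  s[2:],s[23:]  1  'b'
   5  s[23:],s[6:]  1  'b'
   6  s[6:],s[5:]  0  ''
   7  s[5:],s[25:]  0  ''
   8  s[25:],s[16:]  1  'd'
   9  s[16:],s[1:]  1  'd'
  10  s[1:],s[4:]  1  'd'
  11  s[4:],s[0:]  1  'd'
  12  s[0:],s[3:]  2  'dd'
  13  s[3:],s[20:]  1  'd'
  14  s[20:],s[8:]  0  ''
  15  s[8:],s[22:]  2  'eb'
  16  s[22:],s[24:]  1  'e'
  17  s[24:],s[15:]  2  'ed'
  18  s[15:],s[14:]  1  'e'
  19  s[14:],s[11:]  1  'e'
  20  s[11:],s[19:]  0  ''
  21  s[19:],s[7:]  1  'f'
  22  s[7:],s[21:]  3  'feb'
  23  s[21:],s[13:]  2  'fe'
  24  s[13:],s[18:]  1  'f'
  25  s[18:],s[12:]  2  'ff'

n(n+1)/2 = 26·27/2 = 351
Σ LCP = 0 + 1 + 0 + 1 + 1 + 1 + 0 + 0 + 1 + 1 + 1 + 1 + 2 + 1 + 0 + 2 + 1 + 2 + 1 + 1 + 0 + 1 + 3 + 2 + 1 + 2 = 27
distinct = 351 − 27 = 324

324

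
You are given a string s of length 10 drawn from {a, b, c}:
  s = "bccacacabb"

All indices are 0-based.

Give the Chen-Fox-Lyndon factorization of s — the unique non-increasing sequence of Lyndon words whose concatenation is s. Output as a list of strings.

emit factor 1: 'bcc' (i=0, period=3)
emit factor 2: 'ac' (i=3, period=2)
emit factor 3: 'ac' (i=5, period=2)
emit factor 4: 'abb' (i=7, period=3)

["bcc", "ac", "ac", "abb"]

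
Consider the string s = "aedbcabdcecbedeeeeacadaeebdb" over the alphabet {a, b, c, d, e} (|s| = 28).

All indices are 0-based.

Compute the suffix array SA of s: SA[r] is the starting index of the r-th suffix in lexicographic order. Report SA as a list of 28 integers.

rank | idx | suffix
   0 |   5 | abdcecbedeeeeacadaeebdb
   1 |  18 | acadaeebdb
   2 |  20 | adaeebdb
   3 |   0 | aedbcabdcecbedeeeeacadaeebdb
   4 |  22 | aeebdb
   5 |  27 | b
   6 |   3 | bcabdcecbedeeeeacadaeebdb
   7 |  25 | bdb
   8 |   6 | bdcecbedeeeeacadaeebdb
   9 |  11 | bedeeeeacadaeebdb
  10 |   4 | cabdcecbedeeeeacadaeebdb
  11 |  19 | cadaeebdb
  12 |  10 | cbedeeeeacadaeebdb
  13 |   8 | cecbedeeeeacadaeebdb
  14 |  21 | daeebdb
  15 |  26 | db
  16 |   2 | dbcabdcecbedeeeeacadaeebdb
  17 |   7 | dcecbedeeeeacadaeebdb
  18 |  13 | deeeeacadaeebdb
  19 |  17 | eacadaeebdb
  20 |  24 | ebdb
  21 |   9 | ecbedeeeeacadaeebdb
  22 |   1 | edbcabdcecbedeeeeacadaeebdb
  23 |  12 | edeeeeacadaeebdb
  24 |  16 | eeacadaeebdb
  25 |  23 | eebdb
  26 |  15 | eeeacadaeebdb
  27 |  14 | eeeeacadaeebdb

[5, 18, 20, 0, 22, 27, 3, 25, 6, 11, 4, 19, 10, 8, 21, 26, 2, 7, 13, 17, 24, 9, 1, 12, 16, 23, 15, 14]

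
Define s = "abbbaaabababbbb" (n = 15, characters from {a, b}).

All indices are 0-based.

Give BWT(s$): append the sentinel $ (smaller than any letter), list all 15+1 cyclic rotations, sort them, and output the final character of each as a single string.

rank  rotation          last
    0  $abbbaaabababbbb  b
    1  aaabababbbb$abbb  b
    2  aabababbbb$abbba  a
    3  abababbbb$abbbaa  a
    4  ababbbb$abbbaaab  b
    5  abbbaaabababbbb$  $
    6  abbbb$abbbaaabab  b
    7  b$abbbaaabababbb  b
    8  baaabababbbb$abb  b
    9  bababbbb$abbbaaa  a
   10  babbbb$abbbaaaba  a
   11  bb$abbbaaabababb  b
   12  bbaaabababbbb$ab  b
   13  bbb$abbbaaababab  b
   14  bbbaaabababbbb$a  a
   15  bbbb$abbbaaababa  a

bbaab$bbbaabbbaa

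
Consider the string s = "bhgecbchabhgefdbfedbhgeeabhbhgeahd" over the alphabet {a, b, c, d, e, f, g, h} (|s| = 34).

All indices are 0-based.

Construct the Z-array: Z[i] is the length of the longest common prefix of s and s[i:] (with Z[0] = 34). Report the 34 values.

Z[0]=34
i=1: outside box; Z[1]=0
i=2: outside box; Z[2]=0
i=3: outside box; Z[3]=0
i=4: outside box; Z[4]=0
i=5: outside box; Z[5]=1 extend→box=[5,6)
i=6: outside box; Z[6]=0
i=7: outside box; Z[7]=0
i=8: outside box; Z[8]=0
i=9: outside box; Z[9]=4 extend→box=[9,13)
i=10: min(r-i=3, Z[1]=0)=0; Z[10]=0
i=11: min(r-i=2, Z[2]=0)=0; Z[11]=0
i=12: min(r-i=1, Z[3]=0)=0; Z[12]=0
i=13: outside box; Z[13]=0
i=14: outside box; Z[14]=0
i=15: outside box; Z[15]=1 extend→box=[15,16)
i=16: outside box; Z[16]=0
i=17: outside box; Z[17]=0
i=18: outside box; Z[18]=0
i=19: outside box; Z[19]=4 extend→box=[19,23)
i=20: min(r-i=3, Z[1]=0)=0; Z[20]=0
i=21: min(r-i=2, Z[2]=0)=0; Z[21]=0
i=22: min(r-i=1, Z[3]=0)=0; Z[22]=0
i=23: outside box; Z[23]=0
i=24: outside box; Z[24]=0
i=25: outside box; Z[25]=2 extend→box=[25,27)
i=26: min(r-i=1, Z[1]=0)=0; Z[26]=0
i=27: outside box; Z[27]=4 extend→box=[27,31)
i=28: min(r-i=3, Z[1]=0)=0; Z[28]=0
i=29: min(r-i=2, Z[2]=0)=0; Z[29]=0
i=30: min(r-i=1, Z[3]=0)=0; Z[30]=0
i=31: outside box; Z[31]=0
i=32: outside box; Z[32]=0
i=33: outside box; Z[33]=0

[34, 0, 0, 0, 0, 1, 0, 0, 0, 4, 0, 0, 0, 0, 0, 1, 0, 0, 0, 4, 0, 0, 0, 0, 0, 2, 0, 4, 0, 0, 0, 0, 0, 0]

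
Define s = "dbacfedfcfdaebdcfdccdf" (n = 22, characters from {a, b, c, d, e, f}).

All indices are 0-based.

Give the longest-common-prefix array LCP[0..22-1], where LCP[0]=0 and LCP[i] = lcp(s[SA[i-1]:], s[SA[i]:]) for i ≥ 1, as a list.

[0, 1, 0, 1, 0, 1, 1, 3, 2, 0, 1, 1, 2, 1, 2, 0, 1, 0, 1, 1, 2, 1]

rank→(start, suffix):
  0 → (2, 'acfedfcfdaebdcfdccdf')
  1 → (11, 'aebdcfdccdf')
  2 → (1, 'bacfedfcfdaebdcfdccdf')
  3 → (13, 'bdcfdccdf')
  4 → (18, 'ccdf')
  5 → (19, 'cdf')
  6 → (8, 'cfdaebdcfdccdf')
  7 → (15, 'cfdccdf')
  8 → (3, 'cfedfcfdaebdcfdccdf')
  9 → (10, 'daebdcfdccdf')
  10 → (0, 'dbacfedfcfdaebdcfdccdf')
  11 → (17, 'dccdf')
  12 → (14, 'dcfdccdf')
  13 → (20, 'df')
  14 → (6, 'dfcfdaebdcfdccdf')
  15 → (12, 'ebdcfdccdf')
  16 → (5, 'edfcfdaebdcfdccdf')
  17 → (21, 'f')
  18 → (7, 'fcfdaebdcfdccdf')
  19 → (9, 'fdaebdcfdccdf')
  20 → (16, 'fdccdf')
  21 → (4, 'fedfcfdaebdcfdccdf')

SA = [2, 11, 1, 13, 18, 19, 8, 15, 3, 10, 0, 17, 14, 20, 6, 12, 5, 21, 7, 9, 16, 4]
i: (SA[i-1],SA[i]) lcp shared
  1: (2,11) 1 'a'
  2: (11,1) 0 ''
  3: (1,13) 1 'b'
  4: (13,18) 0 ''
  5: (18,19) 1 'c'
  6: (19,8) 1 'c'
  7: (8,15) 3 'cfd'
  8: (15,3) 2 'cf'
  9: (3,10) 0 ''
  10: (10,0) 1 'd'
  11: (0,17) 1 'd'
  12: (17,14) 2 'dc'
  13: (14,20) 1 'd'
  14: (20,6) 2 'df'
  15: (6,12) 0 ''
  16: (12,5) 1 'e'
  17: (5,21) 0 ''
  18: (21,7) 1 'f'
  19: (7,9) 1 'f'
  20: (9,16) 2 'fd'
  21: (16,4) 1 'f'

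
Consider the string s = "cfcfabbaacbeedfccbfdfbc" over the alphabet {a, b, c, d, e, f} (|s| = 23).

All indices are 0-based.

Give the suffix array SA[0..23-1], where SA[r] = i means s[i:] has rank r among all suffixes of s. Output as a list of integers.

[7, 4, 8, 6, 5, 21, 10, 17, 22, 9, 16, 15, 2, 0, 19, 13, 12, 11, 3, 20, 14, 1, 18]

sorted suffixes:
  #0 SA[0]=7  'aacbeedfccbfdfbc'
  #1 SA[1]=4  'abbaacbeedfccbfdfbc'
  #2 SA[2]=8  'acbeedfccbfdfbc'
  #3 SA[3]=6  'baacbeedfccbfdfbc'
  #4 SA[4]=5  'bbaacbeedfccbfdfbc'
  #5 SA[5]=21  'bc'
  #6 SA[6]=10  'beedfccbfdfbc'
  #7 SA[7]=17  'bfdfbc'
  #8 SA[8]=22  'c'
  #9 SA[9]=9  'cbeedfccbfdfbc'
  #10 SA[10]=16  'cbfdfbc'
  #11 SA[11]=15  'ccbfdfbc'
  #12 SA[12]=2  'cfabbaacbeedfccbfdfbc'
  #13 SA[13]=0  'cfcfabbaacbeedfccbfdfbc'
  #14 SA[14]=19  'dfbc'
  #15 SA[15]=13  'dfccbfdfbc'
  #16 SA[16]=12  'edfccbfdfbc'
  #17 SA[17]=11  'eedfccbfdfbc'
  #18 SA[18]=3  'fabbaacbeedfccbfdfbc'
  #19 SA[19]=20  'fbc'
  #20 SA[20]=14  'fccbfdfbc'
  #21 SA[21]=1  'fcfabbaacbeedfccbfdfbc'
  #22 SA[22]=18  'fdfbc'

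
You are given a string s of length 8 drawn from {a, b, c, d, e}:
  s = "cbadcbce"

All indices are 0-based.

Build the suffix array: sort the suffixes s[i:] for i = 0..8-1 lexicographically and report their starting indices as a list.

sorted suffixes:
  #0 SA[0]=2  'adcbce'
  #1 SA[1]=1  'badcbce'
  #2 SA[2]=5  'bce'
  #3 SA[3]=0  'cbadcbce'
  #4 SA[4]=4  'cbce'
  #5 SA[5]=6  'ce'
  #6 SA[6]=3  'dcbce'
  #7 SA[7]=7  'e'

[2, 1, 5, 0, 4, 6, 3, 7]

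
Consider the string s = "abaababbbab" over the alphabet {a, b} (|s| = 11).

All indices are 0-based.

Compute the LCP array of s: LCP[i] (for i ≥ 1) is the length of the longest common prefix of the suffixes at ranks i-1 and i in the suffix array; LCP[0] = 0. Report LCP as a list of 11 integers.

rank→(start, suffix):
  0 → (2, 'aababbbab')
  1 → (9, 'ab')
  2 → (0, 'abaababbbab')
  3 → (3, 'ababbbab')
  4 → (5, 'abbbab')
  5 → (10, 'b')
  6 → (1, 'baababbbab')
  7 → (8, 'bab')
  8 → (4, 'babbbab')
  9 → (7, 'bbab')
  10 → (6, 'bbbab')

SA = [2, 9, 0, 3, 5, 10, 1, 8, 4, 7, 6]
[i] adj suffixes → lcp
  [1] 2/9 → 1 ('a')
  [2] 9/0 → 2 ('ab')
  [3] 0/3 → 3 ('aba')
  [4] 3/5 → 2 ('ab')
  [5] 5/10 → 0 ('')
  [6] 10/1 → 1 ('b')
  [7] 1/8 → 2 ('ba')
  [8] 8/4 → 3 ('bab')
  [9] 4/7 → 1 ('b')
  [10] 7/6 → 2 ('bb')

[0, 1, 2, 3, 2, 0, 1, 2, 3, 1, 2]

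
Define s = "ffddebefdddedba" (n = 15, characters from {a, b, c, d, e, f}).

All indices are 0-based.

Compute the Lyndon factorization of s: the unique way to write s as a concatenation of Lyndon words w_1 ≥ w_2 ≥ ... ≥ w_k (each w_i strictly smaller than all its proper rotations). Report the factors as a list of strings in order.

["f", "f", "dde", "befddded", "b", "a"]

emit factor 1: 'f' (i=0, period=1)
emit factor 2: 'f' (i=1, period=1)
emit factor 3: 'dde' (i=2, period=3)
emit factor 4: 'befddded' (i=5, period=8)
emit factor 5: 'b' (i=13, period=1)
emit factor 6: 'a' (i=14, period=1)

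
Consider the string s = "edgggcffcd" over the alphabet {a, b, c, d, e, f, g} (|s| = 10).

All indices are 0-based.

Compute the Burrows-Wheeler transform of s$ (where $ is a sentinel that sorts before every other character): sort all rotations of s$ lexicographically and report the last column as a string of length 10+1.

rank  rotation     last
    0  $edgggcffcd  d
    1  cd$edgggcff  f
    2  cffcd$edggg  g
    3  d$edgggcffc  c
    4  dgggcffcd$e  e
    5  edgggcffcd$  $
    6  fcd$edgggcf  f
    7  ffcd$edgggc  c
    8  gcffcd$edgg  g
    9  ggcffcd$edg  g
   10  gggcffcd$ed  d

dfgce$fcggd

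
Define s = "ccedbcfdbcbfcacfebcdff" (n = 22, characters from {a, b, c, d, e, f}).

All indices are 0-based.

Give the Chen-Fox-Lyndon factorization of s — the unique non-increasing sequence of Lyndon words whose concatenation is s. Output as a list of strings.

["cced", "bcfd", "bcbfc", "acfebcdff"]

emit factor 1: 'cced' (i=0, period=4)
emit factor 2: 'bcfd' (i=4, period=4)
emit factor 3: 'bcbfc' (i=8, period=5)
emit factor 4: 'acfebcdff' (i=13, period=9)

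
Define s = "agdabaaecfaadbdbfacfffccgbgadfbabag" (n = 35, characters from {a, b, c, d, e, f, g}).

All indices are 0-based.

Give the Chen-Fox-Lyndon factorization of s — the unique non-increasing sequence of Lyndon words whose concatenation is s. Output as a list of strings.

emit factor 1: 'agd' (i=0, period=3)
emit factor 2: 'ab' (i=3, period=2)
emit factor 3: 'aaecf' (i=5, period=5)
emit factor 4: 'aadbdbfacfffccgbgadfbabag' (i=10, period=25)

["agd", "ab", "aaecf", "aadbdbfacfffccgbgadfbabag"]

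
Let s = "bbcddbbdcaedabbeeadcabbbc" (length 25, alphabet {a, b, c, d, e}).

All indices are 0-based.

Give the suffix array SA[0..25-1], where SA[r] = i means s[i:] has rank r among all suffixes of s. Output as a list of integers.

rank→(start, suffix):
  0 → (20, 'abbbc')
  1 → (12, 'abbeeadcabbbc')
  2 → (17, 'adcabbbc')
  3 → (9, 'aedabbeeadcabbbc')
  4 → (21, 'bbbc')
  5 → (22, 'bbc')
  6 → (0, 'bbcddbbdcaedabbeeadcabbbc')
  7 → (5, 'bbdcaedabbeeadcabbbc')
  8 → (13, 'bbeeadcabbbc')
  9 → (23, 'bc')
  10 → (1, 'bcddbbdcaedabbeeadcabbbc')
  11 → (6, 'bdcaedabbeeadcabbbc')
  12 → (14, 'beeadcabbbc')
  13 → (24, 'c')
  14 → (19, 'cabbbc')
  15 → (8, 'caedabbeeadcabbbc')
  16 → (2, 'cddbbdcaedabbeeadcabbbc')
  17 → (11, 'dabbeeadcabbbc')
  18 → (4, 'dbbdcaedabbeeadcabbbc')
  19 → (18, 'dcabbbc')
  20 → (7, 'dcaedabbeeadcabbbc')
  21 → (3, 'ddbbdcaedabbeeadcabbbc')
  22 → (16, 'eadcabbbc')
  23 → (10, 'edabbeeadcabbbc')
  24 → (15, 'eeadcabbbc')

[20, 12, 17, 9, 21, 22, 0, 5, 13, 23, 1, 6, 14, 24, 19, 8, 2, 11, 4, 18, 7, 3, 16, 10, 15]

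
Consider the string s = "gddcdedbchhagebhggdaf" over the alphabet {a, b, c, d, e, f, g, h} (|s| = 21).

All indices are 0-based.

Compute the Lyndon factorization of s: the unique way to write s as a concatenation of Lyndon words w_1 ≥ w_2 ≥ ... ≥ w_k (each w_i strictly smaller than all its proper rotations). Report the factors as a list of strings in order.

["g", "d", "d", "cded", "bchh", "agebhggd", "af"]

emit factor 1: 'g' (i=0, period=1)
emit factor 2: 'd' (i=1, period=1)
emit factor 3: 'd' (i=2, period=1)
emit factor 4: 'cded' (i=3, period=4)
emit factor 5: 'bchh' (i=7, period=4)
emit factor 6: 'agebhggd' (i=11, period=8)
emit factor 7: 'af' (i=19, period=2)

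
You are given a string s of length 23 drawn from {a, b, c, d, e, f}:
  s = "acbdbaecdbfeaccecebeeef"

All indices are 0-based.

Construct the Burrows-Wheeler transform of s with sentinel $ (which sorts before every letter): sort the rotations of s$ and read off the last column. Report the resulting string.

f$ebdcedaaeecbcfcacbeeeb

rank  rotation                  last
    0  $acbdbaecdbfeaccecebeeef  f
    1  acbdbaecdbfeaccecebeeef$  $
    2  accecebeeef$acbdbaecdbfe  e
    3  aecdbfeaccecebeeef$acbdb  b
    4  baecdbfeaccecebeeef$acbd  d
    5  bdbaecdbfeaccecebeeef$ac  c
    6  beeef$acbdbaecdbfeaccece  e
    7  bfeaccecebeeef$acbdbaecd  d
    8  cbdbaecdbfeaccecebeeef$a  a
    9  ccecebeeef$acbdbaecdbfea  a
   10  cdbfeaccecebeeef$acbdbae  e
   11  cebeeef$acbdbaecdbfeacce  e
   12  cecebeeef$acbdbaecdbfeac  c
   13  dbaecdbfeaccecebeeef$acb  b
   14  dbfeaccecebeeef$acbdbaec  c
   15  eaccecebeeef$acbdbaecdbf  f
   16  ebeeef$acbdbaecdbfeaccec  c
   17  ecdbfeaccecebeeef$acbdba  a
   18  ecebeeef$acbdbaecdbfeacc  c
   19  eeef$acbdbaecdbfeacceceb  b
   20  eef$acbdbaecdbfeaccecebe  e
   21  ef$acbdbaecdbfeaccecebee  e
   22  f$acbdbaecdbfeaccecebeee  e
   23  feaccecebeeef$acbdbaecdb  b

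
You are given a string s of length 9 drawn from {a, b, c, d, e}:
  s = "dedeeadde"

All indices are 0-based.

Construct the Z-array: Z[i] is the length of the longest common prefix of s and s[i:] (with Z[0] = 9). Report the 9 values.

[9, 0, 2, 0, 0, 0, 1, 2, 0]

Z[0]=9
i=1: i≥r, start 0; Z[1]=0
i=2: i≥r, start 0; Z[2]=2 scan→box=[2,4)
i=3: min(r-i=1, Z[1]=0)=0; Z[3]=0
i=4: i≥r, start 0; Z[4]=0
i=5: i≥r, start 0; Z[5]=0
i=6: i≥r, start 0; Z[6]=1 scan→box=[6,7)
i=7: i≥r, start 0; Z[7]=2 scan→box=[7,9)
i=8: min(r-i=1, Z[1]=0)=0; Z[8]=0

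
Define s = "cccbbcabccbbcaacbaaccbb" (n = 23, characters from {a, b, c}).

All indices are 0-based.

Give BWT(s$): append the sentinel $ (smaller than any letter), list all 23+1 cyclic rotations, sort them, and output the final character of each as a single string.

rank  rotation                  last
    0  $cccbbcabccbbcaacbaaccbb  b
    1  aacbaaccbb$cccbbcabccbbc  c
    2  aaccbb$cccbbcabccbbcaacb  b
    3  abccbbcaacbaaccbb$cccbbc  c
    4  acbaaccbb$cccbbcabccbbca  a
    5  accbb$cccbbcabccbbcaacba  a
    6  b$cccbbcabccbbcaacbaaccb  b
    7  baaccbb$cccbbcabccbbcaac  c
    8  bb$cccbbcabccbbcaacbaacc  c
    9  bbcaacbaaccbb$cccbbcabcc  c
   10  bbcabccbbcaacbaaccbb$ccc  c
   11  bcaacbaaccbb$cccbbcabccb  b
   12  bcabccbbcaacbaaccbb$cccb  b
   13  bccbbcaacbaaccbb$cccbbca  a
   14  caacbaaccbb$cccbbcabccbb  b
   15  cabccbbcaacbaaccbb$cccbb  b
   16  cbaaccbb$cccbbcabccbbcaa  a
   17  cbb$cccbbcabccbbcaacbaac  c
   18  cbbcaacbaaccbb$cccbbcabc  c
   19  cbbcabccbbcaacbaaccbb$cc  c
   20  ccbb$cccbbcabccbbcaacbaa  a
   21  ccbbcaacbaaccbb$cccbbcab  b
   22  ccbbcabccbbcaacbaaccbb$c  c
   23  cccbbcabccbbcaacbaaccbb$  $

bcbcaabccccbbabbacccabc$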